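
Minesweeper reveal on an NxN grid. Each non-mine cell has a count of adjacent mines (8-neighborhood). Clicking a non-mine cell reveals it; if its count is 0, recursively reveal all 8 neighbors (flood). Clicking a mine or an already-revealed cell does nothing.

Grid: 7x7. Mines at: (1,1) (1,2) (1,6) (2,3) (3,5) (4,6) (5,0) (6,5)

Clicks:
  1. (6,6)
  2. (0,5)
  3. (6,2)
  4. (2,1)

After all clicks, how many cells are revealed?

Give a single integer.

Answer: 23

Derivation:
Click 1 (6,6) count=1: revealed 1 new [(6,6)] -> total=1
Click 2 (0,5) count=1: revealed 1 new [(0,5)] -> total=2
Click 3 (6,2) count=0: revealed 21 new [(2,0) (2,1) (2,2) (3,0) (3,1) (3,2) (3,3) (3,4) (4,0) (4,1) (4,2) (4,3) (4,4) (5,1) (5,2) (5,3) (5,4) (6,1) (6,2) (6,3) (6,4)] -> total=23
Click 4 (2,1) count=2: revealed 0 new [(none)] -> total=23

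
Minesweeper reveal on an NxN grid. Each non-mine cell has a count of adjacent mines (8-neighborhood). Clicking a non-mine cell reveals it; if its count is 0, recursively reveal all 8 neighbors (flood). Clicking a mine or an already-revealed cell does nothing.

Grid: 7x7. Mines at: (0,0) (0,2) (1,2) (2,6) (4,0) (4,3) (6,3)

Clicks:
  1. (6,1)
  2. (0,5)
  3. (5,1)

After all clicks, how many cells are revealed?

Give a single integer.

Answer: 20

Derivation:
Click 1 (6,1) count=0: revealed 6 new [(5,0) (5,1) (5,2) (6,0) (6,1) (6,2)] -> total=6
Click 2 (0,5) count=0: revealed 14 new [(0,3) (0,4) (0,5) (0,6) (1,3) (1,4) (1,5) (1,6) (2,3) (2,4) (2,5) (3,3) (3,4) (3,5)] -> total=20
Click 3 (5,1) count=1: revealed 0 new [(none)] -> total=20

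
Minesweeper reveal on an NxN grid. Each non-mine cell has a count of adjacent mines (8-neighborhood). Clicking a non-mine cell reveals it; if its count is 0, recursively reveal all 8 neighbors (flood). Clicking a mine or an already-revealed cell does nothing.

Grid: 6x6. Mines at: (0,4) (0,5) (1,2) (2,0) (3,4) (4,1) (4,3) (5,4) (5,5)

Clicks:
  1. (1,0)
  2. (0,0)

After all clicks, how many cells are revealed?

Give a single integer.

Click 1 (1,0) count=1: revealed 1 new [(1,0)] -> total=1
Click 2 (0,0) count=0: revealed 3 new [(0,0) (0,1) (1,1)] -> total=4

Answer: 4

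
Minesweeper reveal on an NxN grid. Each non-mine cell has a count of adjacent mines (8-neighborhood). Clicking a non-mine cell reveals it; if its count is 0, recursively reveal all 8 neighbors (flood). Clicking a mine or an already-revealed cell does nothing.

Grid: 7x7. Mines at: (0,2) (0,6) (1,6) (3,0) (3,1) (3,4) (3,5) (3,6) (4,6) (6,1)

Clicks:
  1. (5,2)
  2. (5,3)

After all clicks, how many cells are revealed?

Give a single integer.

Click 1 (5,2) count=1: revealed 1 new [(5,2)] -> total=1
Click 2 (5,3) count=0: revealed 13 new [(4,2) (4,3) (4,4) (4,5) (5,3) (5,4) (5,5) (5,6) (6,2) (6,3) (6,4) (6,5) (6,6)] -> total=14

Answer: 14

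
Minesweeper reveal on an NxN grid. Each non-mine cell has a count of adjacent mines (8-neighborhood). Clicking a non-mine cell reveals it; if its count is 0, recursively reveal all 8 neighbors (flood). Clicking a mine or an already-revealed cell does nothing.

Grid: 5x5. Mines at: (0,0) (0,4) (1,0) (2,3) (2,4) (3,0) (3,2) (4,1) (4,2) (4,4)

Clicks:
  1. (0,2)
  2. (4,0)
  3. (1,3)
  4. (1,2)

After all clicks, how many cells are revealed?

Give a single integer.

Click 1 (0,2) count=0: revealed 6 new [(0,1) (0,2) (0,3) (1,1) (1,2) (1,3)] -> total=6
Click 2 (4,0) count=2: revealed 1 new [(4,0)] -> total=7
Click 3 (1,3) count=3: revealed 0 new [(none)] -> total=7
Click 4 (1,2) count=1: revealed 0 new [(none)] -> total=7

Answer: 7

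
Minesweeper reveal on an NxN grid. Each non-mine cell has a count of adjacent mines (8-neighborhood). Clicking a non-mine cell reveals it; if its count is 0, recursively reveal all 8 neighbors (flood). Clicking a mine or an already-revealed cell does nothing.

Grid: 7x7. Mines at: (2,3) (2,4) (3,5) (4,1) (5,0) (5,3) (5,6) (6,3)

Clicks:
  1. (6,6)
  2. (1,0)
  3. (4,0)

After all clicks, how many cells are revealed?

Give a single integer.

Click 1 (6,6) count=1: revealed 1 new [(6,6)] -> total=1
Click 2 (1,0) count=0: revealed 22 new [(0,0) (0,1) (0,2) (0,3) (0,4) (0,5) (0,6) (1,0) (1,1) (1,2) (1,3) (1,4) (1,5) (1,6) (2,0) (2,1) (2,2) (2,5) (2,6) (3,0) (3,1) (3,2)] -> total=23
Click 3 (4,0) count=2: revealed 1 new [(4,0)] -> total=24

Answer: 24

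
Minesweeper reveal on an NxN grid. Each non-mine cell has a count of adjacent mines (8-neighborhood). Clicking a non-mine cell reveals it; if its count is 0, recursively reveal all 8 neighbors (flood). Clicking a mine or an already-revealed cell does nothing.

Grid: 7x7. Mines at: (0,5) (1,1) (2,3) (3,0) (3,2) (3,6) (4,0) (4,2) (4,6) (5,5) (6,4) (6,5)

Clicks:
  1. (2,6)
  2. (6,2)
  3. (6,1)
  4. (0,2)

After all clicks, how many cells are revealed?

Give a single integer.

Answer: 10

Derivation:
Click 1 (2,6) count=1: revealed 1 new [(2,6)] -> total=1
Click 2 (6,2) count=0: revealed 8 new [(5,0) (5,1) (5,2) (5,3) (6,0) (6,1) (6,2) (6,3)] -> total=9
Click 3 (6,1) count=0: revealed 0 new [(none)] -> total=9
Click 4 (0,2) count=1: revealed 1 new [(0,2)] -> total=10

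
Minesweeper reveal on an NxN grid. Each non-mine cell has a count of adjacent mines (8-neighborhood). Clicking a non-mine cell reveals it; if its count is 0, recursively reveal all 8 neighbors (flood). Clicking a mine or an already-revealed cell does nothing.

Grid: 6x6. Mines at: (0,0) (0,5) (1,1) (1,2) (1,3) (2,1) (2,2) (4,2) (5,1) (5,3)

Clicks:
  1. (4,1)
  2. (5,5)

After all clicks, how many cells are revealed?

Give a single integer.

Answer: 14

Derivation:
Click 1 (4,1) count=2: revealed 1 new [(4,1)] -> total=1
Click 2 (5,5) count=0: revealed 13 new [(1,4) (1,5) (2,3) (2,4) (2,5) (3,3) (3,4) (3,5) (4,3) (4,4) (4,5) (5,4) (5,5)] -> total=14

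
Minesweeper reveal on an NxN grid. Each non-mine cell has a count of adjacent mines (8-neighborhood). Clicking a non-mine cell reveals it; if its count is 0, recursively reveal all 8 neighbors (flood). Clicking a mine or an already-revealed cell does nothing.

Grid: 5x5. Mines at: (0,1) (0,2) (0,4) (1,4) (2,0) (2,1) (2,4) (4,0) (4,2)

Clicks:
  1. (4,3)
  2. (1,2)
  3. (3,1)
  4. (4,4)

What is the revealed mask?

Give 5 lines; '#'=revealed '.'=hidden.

Answer: .....
..#..
.....
.#.##
...##

Derivation:
Click 1 (4,3) count=1: revealed 1 new [(4,3)] -> total=1
Click 2 (1,2) count=3: revealed 1 new [(1,2)] -> total=2
Click 3 (3,1) count=4: revealed 1 new [(3,1)] -> total=3
Click 4 (4,4) count=0: revealed 3 new [(3,3) (3,4) (4,4)] -> total=6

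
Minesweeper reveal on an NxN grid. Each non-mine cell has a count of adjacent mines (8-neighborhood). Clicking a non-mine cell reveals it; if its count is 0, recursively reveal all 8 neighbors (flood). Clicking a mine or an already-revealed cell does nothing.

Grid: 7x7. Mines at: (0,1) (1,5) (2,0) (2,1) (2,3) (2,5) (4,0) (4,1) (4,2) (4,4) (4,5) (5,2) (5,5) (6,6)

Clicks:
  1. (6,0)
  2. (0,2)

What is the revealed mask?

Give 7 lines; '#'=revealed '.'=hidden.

Answer: ..#....
.......
.......
.......
.......
##.....
##.....

Derivation:
Click 1 (6,0) count=0: revealed 4 new [(5,0) (5,1) (6,0) (6,1)] -> total=4
Click 2 (0,2) count=1: revealed 1 new [(0,2)] -> total=5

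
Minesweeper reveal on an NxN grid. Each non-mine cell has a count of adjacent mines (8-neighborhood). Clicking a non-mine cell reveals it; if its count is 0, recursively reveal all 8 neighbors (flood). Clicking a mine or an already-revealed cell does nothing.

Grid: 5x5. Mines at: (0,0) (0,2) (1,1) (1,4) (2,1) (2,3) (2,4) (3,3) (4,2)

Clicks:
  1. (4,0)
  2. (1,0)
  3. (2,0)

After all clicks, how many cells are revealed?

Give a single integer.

Answer: 6

Derivation:
Click 1 (4,0) count=0: revealed 4 new [(3,0) (3,1) (4,0) (4,1)] -> total=4
Click 2 (1,0) count=3: revealed 1 new [(1,0)] -> total=5
Click 3 (2,0) count=2: revealed 1 new [(2,0)] -> total=6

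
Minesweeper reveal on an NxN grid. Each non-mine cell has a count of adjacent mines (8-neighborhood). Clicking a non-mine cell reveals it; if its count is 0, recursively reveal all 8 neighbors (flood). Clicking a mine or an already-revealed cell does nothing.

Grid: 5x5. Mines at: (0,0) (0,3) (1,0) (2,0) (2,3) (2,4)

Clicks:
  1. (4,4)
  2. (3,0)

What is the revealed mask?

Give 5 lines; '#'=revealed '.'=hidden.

Answer: .....
.....
.....
#####
#####

Derivation:
Click 1 (4,4) count=0: revealed 10 new [(3,0) (3,1) (3,2) (3,3) (3,4) (4,0) (4,1) (4,2) (4,3) (4,4)] -> total=10
Click 2 (3,0) count=1: revealed 0 new [(none)] -> total=10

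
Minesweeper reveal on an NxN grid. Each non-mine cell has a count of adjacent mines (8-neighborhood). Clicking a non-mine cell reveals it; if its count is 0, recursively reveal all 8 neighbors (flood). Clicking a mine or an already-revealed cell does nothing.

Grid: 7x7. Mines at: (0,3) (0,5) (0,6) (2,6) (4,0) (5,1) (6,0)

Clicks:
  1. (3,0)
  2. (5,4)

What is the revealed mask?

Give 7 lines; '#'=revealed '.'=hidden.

Answer: ###....
######.
######.
#######
.######
..#####
..#####

Derivation:
Click 1 (3,0) count=1: revealed 1 new [(3,0)] -> total=1
Click 2 (5,4) count=0: revealed 37 new [(0,0) (0,1) (0,2) (1,0) (1,1) (1,2) (1,3) (1,4) (1,5) (2,0) (2,1) (2,2) (2,3) (2,4) (2,5) (3,1) (3,2) (3,3) (3,4) (3,5) (3,6) (4,1) (4,2) (4,3) (4,4) (4,5) (4,6) (5,2) (5,3) (5,4) (5,5) (5,6) (6,2) (6,3) (6,4) (6,5) (6,6)] -> total=38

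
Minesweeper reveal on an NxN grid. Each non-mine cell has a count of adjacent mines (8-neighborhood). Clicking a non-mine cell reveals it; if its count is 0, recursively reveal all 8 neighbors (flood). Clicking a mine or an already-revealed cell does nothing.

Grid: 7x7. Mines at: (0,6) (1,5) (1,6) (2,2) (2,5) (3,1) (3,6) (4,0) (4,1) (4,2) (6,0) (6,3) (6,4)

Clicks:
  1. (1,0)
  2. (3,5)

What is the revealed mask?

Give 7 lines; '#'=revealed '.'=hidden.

Click 1 (1,0) count=0: revealed 12 new [(0,0) (0,1) (0,2) (0,3) (0,4) (1,0) (1,1) (1,2) (1,3) (1,4) (2,0) (2,1)] -> total=12
Click 2 (3,5) count=2: revealed 1 new [(3,5)] -> total=13

Answer: #####..
#####..
##.....
.....#.
.......
.......
.......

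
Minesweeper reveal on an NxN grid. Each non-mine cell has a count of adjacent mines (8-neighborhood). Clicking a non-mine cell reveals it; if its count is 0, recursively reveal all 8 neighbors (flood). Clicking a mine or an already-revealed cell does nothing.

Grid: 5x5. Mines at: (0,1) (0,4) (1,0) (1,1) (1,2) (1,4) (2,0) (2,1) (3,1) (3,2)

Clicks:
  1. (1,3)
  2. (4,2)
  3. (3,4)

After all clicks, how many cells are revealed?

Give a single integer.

Answer: 8

Derivation:
Click 1 (1,3) count=3: revealed 1 new [(1,3)] -> total=1
Click 2 (4,2) count=2: revealed 1 new [(4,2)] -> total=2
Click 3 (3,4) count=0: revealed 6 new [(2,3) (2,4) (3,3) (3,4) (4,3) (4,4)] -> total=8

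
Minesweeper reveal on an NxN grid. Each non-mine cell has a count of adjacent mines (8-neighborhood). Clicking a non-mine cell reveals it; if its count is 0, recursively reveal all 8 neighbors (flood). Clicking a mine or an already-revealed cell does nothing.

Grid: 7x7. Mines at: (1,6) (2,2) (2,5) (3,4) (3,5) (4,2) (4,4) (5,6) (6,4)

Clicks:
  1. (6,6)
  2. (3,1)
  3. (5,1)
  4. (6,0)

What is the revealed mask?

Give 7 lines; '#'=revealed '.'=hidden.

Answer: ######.
######.
##.....
##.....
##.....
####...
####..#

Derivation:
Click 1 (6,6) count=1: revealed 1 new [(6,6)] -> total=1
Click 2 (3,1) count=2: revealed 1 new [(3,1)] -> total=2
Click 3 (5,1) count=1: revealed 1 new [(5,1)] -> total=3
Click 4 (6,0) count=0: revealed 24 new [(0,0) (0,1) (0,2) (0,3) (0,4) (0,5) (1,0) (1,1) (1,2) (1,3) (1,4) (1,5) (2,0) (2,1) (3,0) (4,0) (4,1) (5,0) (5,2) (5,3) (6,0) (6,1) (6,2) (6,3)] -> total=27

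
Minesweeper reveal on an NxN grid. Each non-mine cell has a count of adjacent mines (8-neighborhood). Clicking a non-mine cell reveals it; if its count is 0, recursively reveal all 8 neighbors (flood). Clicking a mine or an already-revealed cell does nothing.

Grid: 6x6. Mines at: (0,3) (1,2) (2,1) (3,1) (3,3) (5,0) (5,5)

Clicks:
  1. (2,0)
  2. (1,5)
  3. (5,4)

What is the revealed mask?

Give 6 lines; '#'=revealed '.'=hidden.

Click 1 (2,0) count=2: revealed 1 new [(2,0)] -> total=1
Click 2 (1,5) count=0: revealed 10 new [(0,4) (0,5) (1,4) (1,5) (2,4) (2,5) (3,4) (3,5) (4,4) (4,5)] -> total=11
Click 3 (5,4) count=1: revealed 1 new [(5,4)] -> total=12

Answer: ....##
....##
#...##
....##
....##
....#.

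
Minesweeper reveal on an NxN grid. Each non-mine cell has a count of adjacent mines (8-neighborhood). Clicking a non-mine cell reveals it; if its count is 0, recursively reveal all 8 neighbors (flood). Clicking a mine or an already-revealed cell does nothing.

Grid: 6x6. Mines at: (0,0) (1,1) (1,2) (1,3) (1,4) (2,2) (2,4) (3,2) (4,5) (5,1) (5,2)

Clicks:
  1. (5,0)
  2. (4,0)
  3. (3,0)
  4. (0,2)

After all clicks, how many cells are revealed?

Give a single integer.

Click 1 (5,0) count=1: revealed 1 new [(5,0)] -> total=1
Click 2 (4,0) count=1: revealed 1 new [(4,0)] -> total=2
Click 3 (3,0) count=0: revealed 5 new [(2,0) (2,1) (3,0) (3,1) (4,1)] -> total=7
Click 4 (0,2) count=3: revealed 1 new [(0,2)] -> total=8

Answer: 8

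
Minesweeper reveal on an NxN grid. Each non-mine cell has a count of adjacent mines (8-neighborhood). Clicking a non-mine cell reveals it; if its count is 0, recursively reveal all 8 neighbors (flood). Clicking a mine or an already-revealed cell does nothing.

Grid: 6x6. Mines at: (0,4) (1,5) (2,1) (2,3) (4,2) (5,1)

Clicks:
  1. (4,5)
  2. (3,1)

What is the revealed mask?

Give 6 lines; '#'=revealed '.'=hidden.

Answer: ......
......
....##
.#.###
...###
...###

Derivation:
Click 1 (4,5) count=0: revealed 11 new [(2,4) (2,5) (3,3) (3,4) (3,5) (4,3) (4,4) (4,5) (5,3) (5,4) (5,5)] -> total=11
Click 2 (3,1) count=2: revealed 1 new [(3,1)] -> total=12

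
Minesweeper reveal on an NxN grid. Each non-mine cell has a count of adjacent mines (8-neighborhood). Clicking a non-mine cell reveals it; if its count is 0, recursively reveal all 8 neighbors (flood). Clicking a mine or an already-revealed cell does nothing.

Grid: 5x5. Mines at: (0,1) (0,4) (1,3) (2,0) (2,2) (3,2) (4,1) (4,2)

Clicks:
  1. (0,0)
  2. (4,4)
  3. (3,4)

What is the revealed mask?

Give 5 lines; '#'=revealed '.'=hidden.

Click 1 (0,0) count=1: revealed 1 new [(0,0)] -> total=1
Click 2 (4,4) count=0: revealed 6 new [(2,3) (2,4) (3,3) (3,4) (4,3) (4,4)] -> total=7
Click 3 (3,4) count=0: revealed 0 new [(none)] -> total=7

Answer: #....
.....
...##
...##
...##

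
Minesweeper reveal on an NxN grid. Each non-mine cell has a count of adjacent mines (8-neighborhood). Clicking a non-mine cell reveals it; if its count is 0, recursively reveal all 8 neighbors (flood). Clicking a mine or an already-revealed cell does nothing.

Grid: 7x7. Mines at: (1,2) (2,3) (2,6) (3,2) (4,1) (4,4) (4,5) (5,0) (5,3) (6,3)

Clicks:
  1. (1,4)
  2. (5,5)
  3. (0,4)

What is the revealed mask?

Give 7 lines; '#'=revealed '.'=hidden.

Answer: ...####
...####
.......
.......
.......
.....#.
.......

Derivation:
Click 1 (1,4) count=1: revealed 1 new [(1,4)] -> total=1
Click 2 (5,5) count=2: revealed 1 new [(5,5)] -> total=2
Click 3 (0,4) count=0: revealed 7 new [(0,3) (0,4) (0,5) (0,6) (1,3) (1,5) (1,6)] -> total=9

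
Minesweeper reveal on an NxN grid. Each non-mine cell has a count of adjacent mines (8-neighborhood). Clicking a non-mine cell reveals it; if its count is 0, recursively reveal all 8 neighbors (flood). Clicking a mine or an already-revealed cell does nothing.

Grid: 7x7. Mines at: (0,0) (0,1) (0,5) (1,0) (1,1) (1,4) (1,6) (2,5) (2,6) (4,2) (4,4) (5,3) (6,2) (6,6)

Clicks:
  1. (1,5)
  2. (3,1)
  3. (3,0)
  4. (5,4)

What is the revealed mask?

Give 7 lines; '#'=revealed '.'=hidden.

Click 1 (1,5) count=5: revealed 1 new [(1,5)] -> total=1
Click 2 (3,1) count=1: revealed 1 new [(3,1)] -> total=2
Click 3 (3,0) count=0: revealed 9 new [(2,0) (2,1) (3,0) (4,0) (4,1) (5,0) (5,1) (6,0) (6,1)] -> total=11
Click 4 (5,4) count=2: revealed 1 new [(5,4)] -> total=12

Answer: .......
.....#.
##.....
##.....
##.....
##..#..
##.....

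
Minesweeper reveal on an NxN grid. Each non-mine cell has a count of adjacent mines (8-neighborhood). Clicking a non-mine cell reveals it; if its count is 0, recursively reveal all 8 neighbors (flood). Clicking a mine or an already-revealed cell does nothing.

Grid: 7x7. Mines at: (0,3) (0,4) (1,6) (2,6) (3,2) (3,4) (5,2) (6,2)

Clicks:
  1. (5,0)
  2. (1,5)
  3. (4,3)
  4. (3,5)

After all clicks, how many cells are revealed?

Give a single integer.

Click 1 (5,0) count=0: revealed 17 new [(0,0) (0,1) (0,2) (1,0) (1,1) (1,2) (2,0) (2,1) (2,2) (3,0) (3,1) (4,0) (4,1) (5,0) (5,1) (6,0) (6,1)] -> total=17
Click 2 (1,5) count=3: revealed 1 new [(1,5)] -> total=18
Click 3 (4,3) count=3: revealed 1 new [(4,3)] -> total=19
Click 4 (3,5) count=2: revealed 1 new [(3,5)] -> total=20

Answer: 20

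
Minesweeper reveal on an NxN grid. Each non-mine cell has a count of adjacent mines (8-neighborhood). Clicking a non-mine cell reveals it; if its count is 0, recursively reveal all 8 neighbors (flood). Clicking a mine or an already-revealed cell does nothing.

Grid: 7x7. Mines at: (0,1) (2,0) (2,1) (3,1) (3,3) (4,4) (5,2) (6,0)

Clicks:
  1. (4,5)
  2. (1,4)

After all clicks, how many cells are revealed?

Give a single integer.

Click 1 (4,5) count=1: revealed 1 new [(4,5)] -> total=1
Click 2 (1,4) count=0: revealed 27 new [(0,2) (0,3) (0,4) (0,5) (0,6) (1,2) (1,3) (1,4) (1,5) (1,6) (2,2) (2,3) (2,4) (2,5) (2,6) (3,4) (3,5) (3,6) (4,6) (5,3) (5,4) (5,5) (5,6) (6,3) (6,4) (6,5) (6,6)] -> total=28

Answer: 28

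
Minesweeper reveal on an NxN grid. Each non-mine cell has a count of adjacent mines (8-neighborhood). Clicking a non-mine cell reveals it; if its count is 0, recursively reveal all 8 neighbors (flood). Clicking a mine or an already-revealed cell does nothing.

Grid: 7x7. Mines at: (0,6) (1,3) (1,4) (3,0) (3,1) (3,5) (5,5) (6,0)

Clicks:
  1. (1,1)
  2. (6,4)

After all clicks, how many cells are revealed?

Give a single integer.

Answer: 10

Derivation:
Click 1 (1,1) count=0: revealed 9 new [(0,0) (0,1) (0,2) (1,0) (1,1) (1,2) (2,0) (2,1) (2,2)] -> total=9
Click 2 (6,4) count=1: revealed 1 new [(6,4)] -> total=10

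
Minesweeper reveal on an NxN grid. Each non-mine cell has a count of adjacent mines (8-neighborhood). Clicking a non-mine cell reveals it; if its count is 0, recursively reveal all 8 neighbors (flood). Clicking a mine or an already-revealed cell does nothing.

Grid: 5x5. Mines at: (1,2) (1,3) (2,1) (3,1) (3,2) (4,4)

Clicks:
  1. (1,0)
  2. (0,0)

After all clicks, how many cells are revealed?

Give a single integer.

Answer: 4

Derivation:
Click 1 (1,0) count=1: revealed 1 new [(1,0)] -> total=1
Click 2 (0,0) count=0: revealed 3 new [(0,0) (0,1) (1,1)] -> total=4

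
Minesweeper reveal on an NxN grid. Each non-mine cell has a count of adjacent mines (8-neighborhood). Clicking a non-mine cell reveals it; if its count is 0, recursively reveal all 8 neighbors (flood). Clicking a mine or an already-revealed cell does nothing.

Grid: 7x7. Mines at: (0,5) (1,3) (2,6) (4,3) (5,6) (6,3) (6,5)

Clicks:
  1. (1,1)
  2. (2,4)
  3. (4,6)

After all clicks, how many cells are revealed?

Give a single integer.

Answer: 23

Derivation:
Click 1 (1,1) count=0: revealed 21 new [(0,0) (0,1) (0,2) (1,0) (1,1) (1,2) (2,0) (2,1) (2,2) (3,0) (3,1) (3,2) (4,0) (4,1) (4,2) (5,0) (5,1) (5,2) (6,0) (6,1) (6,2)] -> total=21
Click 2 (2,4) count=1: revealed 1 new [(2,4)] -> total=22
Click 3 (4,6) count=1: revealed 1 new [(4,6)] -> total=23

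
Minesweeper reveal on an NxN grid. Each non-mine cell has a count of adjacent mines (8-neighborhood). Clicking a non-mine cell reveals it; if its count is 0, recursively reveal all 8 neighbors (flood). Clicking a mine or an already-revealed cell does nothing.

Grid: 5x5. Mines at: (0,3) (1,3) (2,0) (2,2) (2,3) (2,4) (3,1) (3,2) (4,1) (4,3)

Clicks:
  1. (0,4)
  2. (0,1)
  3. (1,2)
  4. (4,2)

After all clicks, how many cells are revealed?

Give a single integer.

Click 1 (0,4) count=2: revealed 1 new [(0,4)] -> total=1
Click 2 (0,1) count=0: revealed 6 new [(0,0) (0,1) (0,2) (1,0) (1,1) (1,2)] -> total=7
Click 3 (1,2) count=4: revealed 0 new [(none)] -> total=7
Click 4 (4,2) count=4: revealed 1 new [(4,2)] -> total=8

Answer: 8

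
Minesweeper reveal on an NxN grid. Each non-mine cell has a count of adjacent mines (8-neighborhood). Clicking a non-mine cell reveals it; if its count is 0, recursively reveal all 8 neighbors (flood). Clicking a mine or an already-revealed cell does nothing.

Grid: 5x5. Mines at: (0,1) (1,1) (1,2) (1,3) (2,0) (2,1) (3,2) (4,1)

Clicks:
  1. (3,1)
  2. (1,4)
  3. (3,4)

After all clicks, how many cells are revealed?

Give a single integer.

Click 1 (3,1) count=4: revealed 1 new [(3,1)] -> total=1
Click 2 (1,4) count=1: revealed 1 new [(1,4)] -> total=2
Click 3 (3,4) count=0: revealed 6 new [(2,3) (2,4) (3,3) (3,4) (4,3) (4,4)] -> total=8

Answer: 8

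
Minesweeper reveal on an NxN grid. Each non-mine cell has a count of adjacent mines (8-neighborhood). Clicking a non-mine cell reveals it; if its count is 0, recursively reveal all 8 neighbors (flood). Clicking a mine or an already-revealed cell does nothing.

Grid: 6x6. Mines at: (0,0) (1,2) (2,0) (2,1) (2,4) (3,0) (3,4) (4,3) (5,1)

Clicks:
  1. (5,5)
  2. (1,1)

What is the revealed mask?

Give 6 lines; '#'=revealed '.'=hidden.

Click 1 (5,5) count=0: revealed 4 new [(4,4) (4,5) (5,4) (5,5)] -> total=4
Click 2 (1,1) count=4: revealed 1 new [(1,1)] -> total=5

Answer: ......
.#....
......
......
....##
....##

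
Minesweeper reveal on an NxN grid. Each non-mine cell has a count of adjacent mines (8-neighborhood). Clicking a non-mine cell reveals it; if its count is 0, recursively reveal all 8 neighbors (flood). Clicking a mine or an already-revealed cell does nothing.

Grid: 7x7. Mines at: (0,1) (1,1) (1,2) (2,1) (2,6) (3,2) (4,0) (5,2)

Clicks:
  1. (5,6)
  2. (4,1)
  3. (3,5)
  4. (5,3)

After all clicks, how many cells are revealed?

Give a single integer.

Answer: 28

Derivation:
Click 1 (5,6) count=0: revealed 27 new [(0,3) (0,4) (0,5) (0,6) (1,3) (1,4) (1,5) (1,6) (2,3) (2,4) (2,5) (3,3) (3,4) (3,5) (3,6) (4,3) (4,4) (4,5) (4,6) (5,3) (5,4) (5,5) (5,6) (6,3) (6,4) (6,5) (6,6)] -> total=27
Click 2 (4,1) count=3: revealed 1 new [(4,1)] -> total=28
Click 3 (3,5) count=1: revealed 0 new [(none)] -> total=28
Click 4 (5,3) count=1: revealed 0 new [(none)] -> total=28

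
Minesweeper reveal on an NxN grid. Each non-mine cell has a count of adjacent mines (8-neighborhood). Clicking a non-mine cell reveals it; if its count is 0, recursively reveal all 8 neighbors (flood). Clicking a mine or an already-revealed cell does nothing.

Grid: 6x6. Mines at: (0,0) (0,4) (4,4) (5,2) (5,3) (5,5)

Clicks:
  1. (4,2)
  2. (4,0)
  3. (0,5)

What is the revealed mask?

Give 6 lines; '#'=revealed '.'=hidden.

Click 1 (4,2) count=2: revealed 1 new [(4,2)] -> total=1
Click 2 (4,0) count=0: revealed 26 new [(0,1) (0,2) (0,3) (1,0) (1,1) (1,2) (1,3) (1,4) (1,5) (2,0) (2,1) (2,2) (2,3) (2,4) (2,5) (3,0) (3,1) (3,2) (3,3) (3,4) (3,5) (4,0) (4,1) (4,3) (5,0) (5,1)] -> total=27
Click 3 (0,5) count=1: revealed 1 new [(0,5)] -> total=28

Answer: .###.#
######
######
######
####..
##....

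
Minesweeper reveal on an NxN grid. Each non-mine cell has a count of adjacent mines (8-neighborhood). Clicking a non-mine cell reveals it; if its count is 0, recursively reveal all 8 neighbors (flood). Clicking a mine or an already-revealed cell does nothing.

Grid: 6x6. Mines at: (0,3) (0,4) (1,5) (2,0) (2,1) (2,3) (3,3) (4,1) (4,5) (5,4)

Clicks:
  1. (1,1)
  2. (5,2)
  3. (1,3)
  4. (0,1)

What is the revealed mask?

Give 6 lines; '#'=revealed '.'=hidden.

Click 1 (1,1) count=2: revealed 1 new [(1,1)] -> total=1
Click 2 (5,2) count=1: revealed 1 new [(5,2)] -> total=2
Click 3 (1,3) count=3: revealed 1 new [(1,3)] -> total=3
Click 4 (0,1) count=0: revealed 5 new [(0,0) (0,1) (0,2) (1,0) (1,2)] -> total=8

Answer: ###...
####..
......
......
......
..#...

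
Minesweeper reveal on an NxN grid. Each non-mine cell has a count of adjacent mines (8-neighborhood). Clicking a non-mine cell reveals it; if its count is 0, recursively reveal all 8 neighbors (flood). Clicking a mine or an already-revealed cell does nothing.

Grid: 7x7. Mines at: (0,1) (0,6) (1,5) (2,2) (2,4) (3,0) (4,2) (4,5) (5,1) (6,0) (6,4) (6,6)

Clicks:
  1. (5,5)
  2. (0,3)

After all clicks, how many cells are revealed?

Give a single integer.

Answer: 7

Derivation:
Click 1 (5,5) count=3: revealed 1 new [(5,5)] -> total=1
Click 2 (0,3) count=0: revealed 6 new [(0,2) (0,3) (0,4) (1,2) (1,3) (1,4)] -> total=7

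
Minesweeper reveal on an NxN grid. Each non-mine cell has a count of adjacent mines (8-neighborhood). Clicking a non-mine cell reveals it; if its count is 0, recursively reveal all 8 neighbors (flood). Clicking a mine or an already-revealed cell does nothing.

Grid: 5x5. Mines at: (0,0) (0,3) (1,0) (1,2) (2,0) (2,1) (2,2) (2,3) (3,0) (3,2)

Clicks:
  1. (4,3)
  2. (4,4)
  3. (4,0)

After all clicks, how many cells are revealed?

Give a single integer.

Click 1 (4,3) count=1: revealed 1 new [(4,3)] -> total=1
Click 2 (4,4) count=0: revealed 3 new [(3,3) (3,4) (4,4)] -> total=4
Click 3 (4,0) count=1: revealed 1 new [(4,0)] -> total=5

Answer: 5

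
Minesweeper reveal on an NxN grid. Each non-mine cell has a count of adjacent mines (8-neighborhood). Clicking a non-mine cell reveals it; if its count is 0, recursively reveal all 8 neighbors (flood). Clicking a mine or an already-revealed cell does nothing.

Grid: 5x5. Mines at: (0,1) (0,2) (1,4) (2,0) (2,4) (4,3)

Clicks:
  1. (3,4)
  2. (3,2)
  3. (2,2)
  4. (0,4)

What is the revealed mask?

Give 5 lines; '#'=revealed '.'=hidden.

Click 1 (3,4) count=2: revealed 1 new [(3,4)] -> total=1
Click 2 (3,2) count=1: revealed 1 new [(3,2)] -> total=2
Click 3 (2,2) count=0: revealed 8 new [(1,1) (1,2) (1,3) (2,1) (2,2) (2,3) (3,1) (3,3)] -> total=10
Click 4 (0,4) count=1: revealed 1 new [(0,4)] -> total=11

Answer: ....#
.###.
.###.
.####
.....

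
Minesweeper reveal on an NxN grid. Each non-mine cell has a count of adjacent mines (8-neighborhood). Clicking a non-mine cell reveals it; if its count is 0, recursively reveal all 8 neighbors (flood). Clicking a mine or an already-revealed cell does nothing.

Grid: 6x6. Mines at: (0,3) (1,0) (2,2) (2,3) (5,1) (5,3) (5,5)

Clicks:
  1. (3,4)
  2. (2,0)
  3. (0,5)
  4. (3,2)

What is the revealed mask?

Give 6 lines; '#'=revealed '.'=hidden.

Click 1 (3,4) count=1: revealed 1 new [(3,4)] -> total=1
Click 2 (2,0) count=1: revealed 1 new [(2,0)] -> total=2
Click 3 (0,5) count=0: revealed 9 new [(0,4) (0,5) (1,4) (1,5) (2,4) (2,5) (3,5) (4,4) (4,5)] -> total=11
Click 4 (3,2) count=2: revealed 1 new [(3,2)] -> total=12

Answer: ....##
....##
#...##
..#.##
....##
......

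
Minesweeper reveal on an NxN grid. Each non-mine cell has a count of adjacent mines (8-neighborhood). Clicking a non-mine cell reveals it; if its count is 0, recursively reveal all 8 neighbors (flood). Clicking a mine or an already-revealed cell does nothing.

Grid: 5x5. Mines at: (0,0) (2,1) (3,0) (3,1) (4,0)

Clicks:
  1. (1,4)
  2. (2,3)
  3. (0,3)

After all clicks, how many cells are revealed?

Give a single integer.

Answer: 17

Derivation:
Click 1 (1,4) count=0: revealed 17 new [(0,1) (0,2) (0,3) (0,4) (1,1) (1,2) (1,3) (1,4) (2,2) (2,3) (2,4) (3,2) (3,3) (3,4) (4,2) (4,3) (4,4)] -> total=17
Click 2 (2,3) count=0: revealed 0 new [(none)] -> total=17
Click 3 (0,3) count=0: revealed 0 new [(none)] -> total=17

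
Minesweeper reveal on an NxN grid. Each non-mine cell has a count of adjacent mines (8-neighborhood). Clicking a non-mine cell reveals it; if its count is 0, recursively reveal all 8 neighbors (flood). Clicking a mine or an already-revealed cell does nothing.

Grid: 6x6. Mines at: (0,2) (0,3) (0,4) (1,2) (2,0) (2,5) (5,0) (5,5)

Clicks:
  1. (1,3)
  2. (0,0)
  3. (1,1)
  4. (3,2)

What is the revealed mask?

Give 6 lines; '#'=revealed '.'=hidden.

Click 1 (1,3) count=4: revealed 1 new [(1,3)] -> total=1
Click 2 (0,0) count=0: revealed 4 new [(0,0) (0,1) (1,0) (1,1)] -> total=5
Click 3 (1,1) count=3: revealed 0 new [(none)] -> total=5
Click 4 (3,2) count=0: revealed 16 new [(2,1) (2,2) (2,3) (2,4) (3,1) (3,2) (3,3) (3,4) (4,1) (4,2) (4,3) (4,4) (5,1) (5,2) (5,3) (5,4)] -> total=21

Answer: ##....
##.#..
.####.
.####.
.####.
.####.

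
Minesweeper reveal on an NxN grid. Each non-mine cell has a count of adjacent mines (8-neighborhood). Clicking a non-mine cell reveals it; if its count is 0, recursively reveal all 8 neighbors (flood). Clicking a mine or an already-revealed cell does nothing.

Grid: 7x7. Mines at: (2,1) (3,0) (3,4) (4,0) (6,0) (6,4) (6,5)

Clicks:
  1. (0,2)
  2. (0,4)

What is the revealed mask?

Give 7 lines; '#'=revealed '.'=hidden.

Click 1 (0,2) count=0: revealed 25 new [(0,0) (0,1) (0,2) (0,3) (0,4) (0,5) (0,6) (1,0) (1,1) (1,2) (1,3) (1,4) (1,5) (1,6) (2,2) (2,3) (2,4) (2,5) (2,6) (3,5) (3,6) (4,5) (4,6) (5,5) (5,6)] -> total=25
Click 2 (0,4) count=0: revealed 0 new [(none)] -> total=25

Answer: #######
#######
..#####
.....##
.....##
.....##
.......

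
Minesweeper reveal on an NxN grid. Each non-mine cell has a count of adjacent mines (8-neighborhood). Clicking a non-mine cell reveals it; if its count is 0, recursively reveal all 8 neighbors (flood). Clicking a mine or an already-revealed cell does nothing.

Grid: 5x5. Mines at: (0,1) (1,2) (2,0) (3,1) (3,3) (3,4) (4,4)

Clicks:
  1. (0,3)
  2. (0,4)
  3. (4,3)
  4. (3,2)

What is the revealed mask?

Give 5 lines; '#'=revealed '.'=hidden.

Click 1 (0,3) count=1: revealed 1 new [(0,3)] -> total=1
Click 2 (0,4) count=0: revealed 5 new [(0,4) (1,3) (1,4) (2,3) (2,4)] -> total=6
Click 3 (4,3) count=3: revealed 1 new [(4,3)] -> total=7
Click 4 (3,2) count=2: revealed 1 new [(3,2)] -> total=8

Answer: ...##
...##
...##
..#..
...#.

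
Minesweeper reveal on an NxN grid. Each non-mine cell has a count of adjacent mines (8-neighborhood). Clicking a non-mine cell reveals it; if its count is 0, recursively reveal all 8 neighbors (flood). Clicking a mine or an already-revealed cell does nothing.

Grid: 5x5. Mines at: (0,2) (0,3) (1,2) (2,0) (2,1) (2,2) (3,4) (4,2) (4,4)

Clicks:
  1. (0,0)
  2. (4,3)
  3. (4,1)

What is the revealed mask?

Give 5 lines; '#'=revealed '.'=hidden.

Click 1 (0,0) count=0: revealed 4 new [(0,0) (0,1) (1,0) (1,1)] -> total=4
Click 2 (4,3) count=3: revealed 1 new [(4,3)] -> total=5
Click 3 (4,1) count=1: revealed 1 new [(4,1)] -> total=6

Answer: ##...
##...
.....
.....
.#.#.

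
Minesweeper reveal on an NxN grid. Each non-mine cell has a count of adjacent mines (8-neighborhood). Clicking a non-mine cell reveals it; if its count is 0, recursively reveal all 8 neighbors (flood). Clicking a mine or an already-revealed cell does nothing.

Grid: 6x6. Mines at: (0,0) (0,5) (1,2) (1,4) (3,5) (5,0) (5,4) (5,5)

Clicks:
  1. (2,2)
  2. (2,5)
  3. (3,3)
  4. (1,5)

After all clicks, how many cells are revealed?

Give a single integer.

Click 1 (2,2) count=1: revealed 1 new [(2,2)] -> total=1
Click 2 (2,5) count=2: revealed 1 new [(2,5)] -> total=2
Click 3 (3,3) count=0: revealed 19 new [(1,0) (1,1) (2,0) (2,1) (2,3) (2,4) (3,0) (3,1) (3,2) (3,3) (3,4) (4,0) (4,1) (4,2) (4,3) (4,4) (5,1) (5,2) (5,3)] -> total=21
Click 4 (1,5) count=2: revealed 1 new [(1,5)] -> total=22

Answer: 22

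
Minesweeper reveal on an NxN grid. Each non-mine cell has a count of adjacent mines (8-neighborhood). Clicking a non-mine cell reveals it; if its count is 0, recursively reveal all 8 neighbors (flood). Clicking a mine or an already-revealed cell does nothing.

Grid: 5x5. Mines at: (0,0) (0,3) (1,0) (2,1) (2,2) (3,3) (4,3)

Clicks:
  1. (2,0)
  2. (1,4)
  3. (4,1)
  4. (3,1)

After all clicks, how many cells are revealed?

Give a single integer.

Answer: 8

Derivation:
Click 1 (2,0) count=2: revealed 1 new [(2,0)] -> total=1
Click 2 (1,4) count=1: revealed 1 new [(1,4)] -> total=2
Click 3 (4,1) count=0: revealed 6 new [(3,0) (3,1) (3,2) (4,0) (4,1) (4,2)] -> total=8
Click 4 (3,1) count=2: revealed 0 new [(none)] -> total=8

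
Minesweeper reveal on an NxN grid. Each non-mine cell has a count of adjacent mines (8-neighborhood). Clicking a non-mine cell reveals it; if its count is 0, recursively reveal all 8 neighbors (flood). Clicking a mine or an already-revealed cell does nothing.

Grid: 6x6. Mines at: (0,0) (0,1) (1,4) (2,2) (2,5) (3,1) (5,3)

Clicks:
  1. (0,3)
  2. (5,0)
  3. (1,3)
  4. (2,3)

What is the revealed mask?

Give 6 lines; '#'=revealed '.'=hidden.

Click 1 (0,3) count=1: revealed 1 new [(0,3)] -> total=1
Click 2 (5,0) count=0: revealed 6 new [(4,0) (4,1) (4,2) (5,0) (5,1) (5,2)] -> total=7
Click 3 (1,3) count=2: revealed 1 new [(1,3)] -> total=8
Click 4 (2,3) count=2: revealed 1 new [(2,3)] -> total=9

Answer: ...#..
...#..
...#..
......
###...
###...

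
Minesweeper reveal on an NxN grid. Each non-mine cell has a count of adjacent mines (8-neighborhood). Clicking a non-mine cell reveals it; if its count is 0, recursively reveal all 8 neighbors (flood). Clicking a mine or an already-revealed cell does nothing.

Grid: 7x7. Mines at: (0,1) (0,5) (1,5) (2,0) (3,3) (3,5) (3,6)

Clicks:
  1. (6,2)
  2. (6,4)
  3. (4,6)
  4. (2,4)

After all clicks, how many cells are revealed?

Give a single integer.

Click 1 (6,2) count=0: revealed 24 new [(3,0) (3,1) (3,2) (4,0) (4,1) (4,2) (4,3) (4,4) (4,5) (4,6) (5,0) (5,1) (5,2) (5,3) (5,4) (5,5) (5,6) (6,0) (6,1) (6,2) (6,3) (6,4) (6,5) (6,6)] -> total=24
Click 2 (6,4) count=0: revealed 0 new [(none)] -> total=24
Click 3 (4,6) count=2: revealed 0 new [(none)] -> total=24
Click 4 (2,4) count=3: revealed 1 new [(2,4)] -> total=25

Answer: 25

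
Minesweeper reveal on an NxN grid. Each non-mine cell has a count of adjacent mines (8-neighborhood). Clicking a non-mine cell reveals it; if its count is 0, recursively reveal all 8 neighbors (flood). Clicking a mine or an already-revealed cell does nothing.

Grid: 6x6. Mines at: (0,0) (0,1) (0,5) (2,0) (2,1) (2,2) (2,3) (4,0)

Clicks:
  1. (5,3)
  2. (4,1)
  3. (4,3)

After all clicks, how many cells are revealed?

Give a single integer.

Answer: 19

Derivation:
Click 1 (5,3) count=0: revealed 19 new [(1,4) (1,5) (2,4) (2,5) (3,1) (3,2) (3,3) (3,4) (3,5) (4,1) (4,2) (4,3) (4,4) (4,5) (5,1) (5,2) (5,3) (5,4) (5,5)] -> total=19
Click 2 (4,1) count=1: revealed 0 new [(none)] -> total=19
Click 3 (4,3) count=0: revealed 0 new [(none)] -> total=19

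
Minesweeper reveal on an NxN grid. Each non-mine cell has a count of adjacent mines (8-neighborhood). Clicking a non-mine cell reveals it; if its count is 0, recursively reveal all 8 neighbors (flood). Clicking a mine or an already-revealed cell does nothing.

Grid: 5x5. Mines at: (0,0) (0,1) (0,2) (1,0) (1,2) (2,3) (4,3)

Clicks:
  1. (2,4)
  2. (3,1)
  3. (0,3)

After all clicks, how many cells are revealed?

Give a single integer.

Answer: 11

Derivation:
Click 1 (2,4) count=1: revealed 1 new [(2,4)] -> total=1
Click 2 (3,1) count=0: revealed 9 new [(2,0) (2,1) (2,2) (3,0) (3,1) (3,2) (4,0) (4,1) (4,2)] -> total=10
Click 3 (0,3) count=2: revealed 1 new [(0,3)] -> total=11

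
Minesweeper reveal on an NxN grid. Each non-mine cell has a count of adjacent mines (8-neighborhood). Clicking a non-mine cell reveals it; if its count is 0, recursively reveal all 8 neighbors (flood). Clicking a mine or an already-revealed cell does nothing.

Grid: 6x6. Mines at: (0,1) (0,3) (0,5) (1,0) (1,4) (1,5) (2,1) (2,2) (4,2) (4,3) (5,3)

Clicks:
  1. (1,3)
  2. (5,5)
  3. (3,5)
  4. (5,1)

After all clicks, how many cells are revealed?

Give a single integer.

Click 1 (1,3) count=3: revealed 1 new [(1,3)] -> total=1
Click 2 (5,5) count=0: revealed 8 new [(2,4) (2,5) (3,4) (3,5) (4,4) (4,5) (5,4) (5,5)] -> total=9
Click 3 (3,5) count=0: revealed 0 new [(none)] -> total=9
Click 4 (5,1) count=1: revealed 1 new [(5,1)] -> total=10

Answer: 10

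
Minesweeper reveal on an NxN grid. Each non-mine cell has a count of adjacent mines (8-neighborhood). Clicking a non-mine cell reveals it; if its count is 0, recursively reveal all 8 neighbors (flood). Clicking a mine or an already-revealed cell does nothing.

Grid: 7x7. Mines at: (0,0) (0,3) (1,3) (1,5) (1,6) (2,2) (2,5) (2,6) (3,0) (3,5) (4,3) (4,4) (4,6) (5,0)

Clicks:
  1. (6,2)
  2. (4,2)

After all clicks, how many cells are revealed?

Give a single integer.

Click 1 (6,2) count=0: revealed 12 new [(5,1) (5,2) (5,3) (5,4) (5,5) (5,6) (6,1) (6,2) (6,3) (6,4) (6,5) (6,6)] -> total=12
Click 2 (4,2) count=1: revealed 1 new [(4,2)] -> total=13

Answer: 13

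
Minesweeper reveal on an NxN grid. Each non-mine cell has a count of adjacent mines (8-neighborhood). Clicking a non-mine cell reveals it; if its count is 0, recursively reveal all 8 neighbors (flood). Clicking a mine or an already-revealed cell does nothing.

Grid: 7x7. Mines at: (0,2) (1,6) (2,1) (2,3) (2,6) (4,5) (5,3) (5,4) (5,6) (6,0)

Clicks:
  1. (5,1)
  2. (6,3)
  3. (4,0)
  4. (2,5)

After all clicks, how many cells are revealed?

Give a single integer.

Answer: 11

Derivation:
Click 1 (5,1) count=1: revealed 1 new [(5,1)] -> total=1
Click 2 (6,3) count=2: revealed 1 new [(6,3)] -> total=2
Click 3 (4,0) count=0: revealed 8 new [(3,0) (3,1) (3,2) (4,0) (4,1) (4,2) (5,0) (5,2)] -> total=10
Click 4 (2,5) count=2: revealed 1 new [(2,5)] -> total=11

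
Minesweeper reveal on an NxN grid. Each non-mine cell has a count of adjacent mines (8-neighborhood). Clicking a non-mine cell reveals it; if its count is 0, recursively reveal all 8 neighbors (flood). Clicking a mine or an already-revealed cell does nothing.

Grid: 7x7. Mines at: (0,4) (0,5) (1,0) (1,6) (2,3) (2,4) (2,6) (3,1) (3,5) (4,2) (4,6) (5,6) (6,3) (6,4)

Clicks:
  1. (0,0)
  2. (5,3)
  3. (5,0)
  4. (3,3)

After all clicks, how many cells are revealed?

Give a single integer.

Click 1 (0,0) count=1: revealed 1 new [(0,0)] -> total=1
Click 2 (5,3) count=3: revealed 1 new [(5,3)] -> total=2
Click 3 (5,0) count=0: revealed 8 new [(4,0) (4,1) (5,0) (5,1) (5,2) (6,0) (6,1) (6,2)] -> total=10
Click 4 (3,3) count=3: revealed 1 new [(3,3)] -> total=11

Answer: 11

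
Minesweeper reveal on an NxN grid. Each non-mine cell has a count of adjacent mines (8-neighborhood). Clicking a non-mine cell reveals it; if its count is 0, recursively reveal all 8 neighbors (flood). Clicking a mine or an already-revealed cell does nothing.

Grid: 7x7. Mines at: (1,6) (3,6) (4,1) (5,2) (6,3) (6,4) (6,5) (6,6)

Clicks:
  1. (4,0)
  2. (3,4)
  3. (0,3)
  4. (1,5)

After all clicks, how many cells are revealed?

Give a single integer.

Click 1 (4,0) count=1: revealed 1 new [(4,0)] -> total=1
Click 2 (3,4) count=0: revealed 31 new [(0,0) (0,1) (0,2) (0,3) (0,4) (0,5) (1,0) (1,1) (1,2) (1,3) (1,4) (1,5) (2,0) (2,1) (2,2) (2,3) (2,4) (2,5) (3,0) (3,1) (3,2) (3,3) (3,4) (3,5) (4,2) (4,3) (4,4) (4,5) (5,3) (5,4) (5,5)] -> total=32
Click 3 (0,3) count=0: revealed 0 new [(none)] -> total=32
Click 4 (1,5) count=1: revealed 0 new [(none)] -> total=32

Answer: 32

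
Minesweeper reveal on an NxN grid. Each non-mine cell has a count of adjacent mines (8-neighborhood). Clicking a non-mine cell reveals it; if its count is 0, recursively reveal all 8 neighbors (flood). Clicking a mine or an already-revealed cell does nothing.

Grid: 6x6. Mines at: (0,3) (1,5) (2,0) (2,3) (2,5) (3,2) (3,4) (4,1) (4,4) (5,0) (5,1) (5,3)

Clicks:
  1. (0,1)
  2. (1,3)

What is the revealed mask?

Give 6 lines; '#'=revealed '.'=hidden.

Click 1 (0,1) count=0: revealed 6 new [(0,0) (0,1) (0,2) (1,0) (1,1) (1,2)] -> total=6
Click 2 (1,3) count=2: revealed 1 new [(1,3)] -> total=7

Answer: ###...
####..
......
......
......
......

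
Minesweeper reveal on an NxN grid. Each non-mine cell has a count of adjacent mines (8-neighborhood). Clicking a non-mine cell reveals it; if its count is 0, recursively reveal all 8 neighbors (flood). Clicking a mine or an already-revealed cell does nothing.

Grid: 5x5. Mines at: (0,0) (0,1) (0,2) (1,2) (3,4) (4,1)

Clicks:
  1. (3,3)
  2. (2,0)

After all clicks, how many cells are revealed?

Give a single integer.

Click 1 (3,3) count=1: revealed 1 new [(3,3)] -> total=1
Click 2 (2,0) count=0: revealed 6 new [(1,0) (1,1) (2,0) (2,1) (3,0) (3,1)] -> total=7

Answer: 7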